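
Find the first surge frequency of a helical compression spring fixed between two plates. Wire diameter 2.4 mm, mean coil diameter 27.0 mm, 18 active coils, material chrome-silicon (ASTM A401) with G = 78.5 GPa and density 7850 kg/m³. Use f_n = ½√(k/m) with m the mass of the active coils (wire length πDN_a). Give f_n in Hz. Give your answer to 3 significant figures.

k = Gd⁴/(8D³N_a) = (78.5×10³)(2.4⁴)/(8·27.0³·18) = 0.91888 N/mm = 918.88 N/m
Wire length L = πDN_a = π·27.0·18 = 1526.8 mm
m = ρ·(πd²/4)·L = 7850 × 4.5239×10⁻⁶ m² × 1.5268 m = 0.054221 kg
f_n = ½√(k/m) = 0.5·√(918.88/0.054221) = 0.5·√(16947) = 65.09 Hz

65.1 Hz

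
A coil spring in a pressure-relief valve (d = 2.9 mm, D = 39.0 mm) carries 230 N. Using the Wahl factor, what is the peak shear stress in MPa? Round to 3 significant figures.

1040 MPa

Spring index C = D/d = 39.0/2.9 = 13.4483
K_W = (4C−1)/(4C−4) + 0.615/C = 52.793/49.793 + 0.0457 = 1.1060
τ₀ = 8FD/(πd³) = 8·230·39.0/(π·2.9³) = 71760/76.62 = 936.57 MPa
τ_max = K·τ₀ = 1.1060 × 936.57 = 1035.8 MPa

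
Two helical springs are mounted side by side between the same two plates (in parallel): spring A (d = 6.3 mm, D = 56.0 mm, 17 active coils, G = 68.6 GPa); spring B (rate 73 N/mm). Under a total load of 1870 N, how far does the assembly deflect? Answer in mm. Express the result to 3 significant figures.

24.1 mm

k_A = Gd⁴/(8D³N_a) = (68.6×10³)(6.3⁴)/(8·56.0³·17) = 4.5246 N/mm
Parallel: k_eq = 4.5246 + 73 = 77.525 N/mm
δ = F/k_eq = 1870/77.525 = 24.121 mm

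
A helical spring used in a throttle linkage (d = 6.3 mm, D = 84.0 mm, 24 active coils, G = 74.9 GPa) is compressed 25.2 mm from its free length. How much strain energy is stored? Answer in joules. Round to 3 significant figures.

k = Gd⁴/(8D³N_a) = (74.9×10³)(6.3⁴)/(8·84.0³·24) = 1.0368 N/mm
U = ½kδ² = 0.5 × 1.0368 × 25.2² = 329.21 N·mm = 0.32921 J

0.329 J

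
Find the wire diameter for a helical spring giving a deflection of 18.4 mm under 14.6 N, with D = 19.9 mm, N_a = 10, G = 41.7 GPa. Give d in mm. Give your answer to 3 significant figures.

Required rate k = F/δ = 14.6/18.4 = 0.79348 N/mm
d = (8D³N_a·k / G)^(1/4) = (8·19.9³·10·0.79348 / (41.7×10³))^0.25
  = (11.996)^0.25 = 1.8611 mm

1.86 mm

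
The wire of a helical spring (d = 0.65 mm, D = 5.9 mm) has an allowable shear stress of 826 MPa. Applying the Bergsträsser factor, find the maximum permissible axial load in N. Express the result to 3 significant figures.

13.1 N

C = D/d = 5.9/0.65 = 9.0769
K_B = (4C+2)/(4C−3) = 38.308/33.308 = 1.1501
τ_max = K·8FD/(πd³) → F_max = τ_allow·πd³/(8DK)
F_max = 826·π·0.65³/(8·5.9·1.1501) = 712.64/54.285 = 13.128 N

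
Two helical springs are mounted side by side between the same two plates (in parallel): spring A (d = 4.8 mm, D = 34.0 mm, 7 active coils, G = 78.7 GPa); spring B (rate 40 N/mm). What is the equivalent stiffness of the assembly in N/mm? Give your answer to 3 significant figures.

59.0 N/mm

k_A = Gd⁴/(8D³N_a) = (78.7×10³)(4.8⁴)/(8·34.0³·7) = 18.981 N/mm
Parallel: k_eq = 18.981 + 40 = 58.981 N/mm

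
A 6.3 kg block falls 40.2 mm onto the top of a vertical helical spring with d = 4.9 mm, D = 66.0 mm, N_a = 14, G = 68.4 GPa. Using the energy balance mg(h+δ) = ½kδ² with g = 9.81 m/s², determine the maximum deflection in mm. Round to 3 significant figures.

k = Gd⁴/(8D³N_a) = (68.4×10³)(4.9⁴)/(8·66.0³·14) = 1.2246 N/mm
W = mg = 6.3 × 9.81 = 61.803 N
½kδ² − Wδ − Wh = 0 → δ = (W + √(W² + 2kWh))/k
δ = (61.803 + √(3819.6 + 6084.94))/1.2246 = (61.803 + 99.522)/1.2246 = 131.74 mm

132 mm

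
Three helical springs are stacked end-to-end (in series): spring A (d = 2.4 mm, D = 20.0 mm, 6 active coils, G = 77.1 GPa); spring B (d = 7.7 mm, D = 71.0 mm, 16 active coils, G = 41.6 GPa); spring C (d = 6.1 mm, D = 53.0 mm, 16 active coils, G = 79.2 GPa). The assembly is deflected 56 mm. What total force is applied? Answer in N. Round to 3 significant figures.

87.9 N

k_A = Gd⁴/(8D³N_a) = (77.1×10³)(2.4⁴)/(8·20.0³·6) = 6.6614 N/mm
k_B = Gd⁴/(8D³N_a) = (41.6×10³)(7.7⁴)/(8·71.0³·16) = 3.1921 N/mm
k_C = Gd⁴/(8D³N_a) = (79.2×10³)(6.1⁴)/(8·53.0³·16) = 5.7545 N/mm
Series: 1/k_eq = 1/6.6614 + 1/3.1921 + 1/5.7545 = 0.63717; k_eq = 1.5694 N/mm
F = k_eq·δ = 1.5694·56 = 87.888 N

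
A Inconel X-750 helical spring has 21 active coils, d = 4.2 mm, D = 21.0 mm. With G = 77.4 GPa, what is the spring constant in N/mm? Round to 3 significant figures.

15.5 N/mm

k = Gd⁴/(8D³N_a) = (77.4×10³ × 4.2⁴) / (8 × 21.0³ × 21)
  = 2.40845e+07 / 1.55585e+06 = 15.48 N/mm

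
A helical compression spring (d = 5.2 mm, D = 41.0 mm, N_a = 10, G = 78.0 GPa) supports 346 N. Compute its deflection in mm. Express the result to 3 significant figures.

33.5 mm

k = Gd⁴/(8D³N_a) = (78.0×10³)(5.2⁴)/(8·41.0³·10) = 10.343 N/mm
δ = F/k = 346 / 10.343 = 33.451 mm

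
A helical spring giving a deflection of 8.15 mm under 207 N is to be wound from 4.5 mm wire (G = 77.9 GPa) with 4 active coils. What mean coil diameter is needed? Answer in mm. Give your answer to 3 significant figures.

34.0 mm

Required rate k = F/δ = 207/8.15 = 25.399 N/mm
D = (Gd⁴/(8N_a·k))^(1/3) = (77.9×10³·4.5⁴/(8·4·25.399))^(1/3)
  = (39302.9)^(1/3) = 33.9997 mm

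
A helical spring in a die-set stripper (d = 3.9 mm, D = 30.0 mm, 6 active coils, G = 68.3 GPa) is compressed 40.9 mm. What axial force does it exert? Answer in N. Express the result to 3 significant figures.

499 N

k = Gd⁴/(8D³N_a) = (68.3×10³)(3.9⁴)/(8·30.0³·6) = 12.192 N/mm
F = k·δ = 12.192 × 40.9 = 498.65 N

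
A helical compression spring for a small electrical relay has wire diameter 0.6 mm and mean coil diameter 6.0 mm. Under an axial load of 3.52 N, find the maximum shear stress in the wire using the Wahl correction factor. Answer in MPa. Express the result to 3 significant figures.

Spring index C = D/d = 6.0/0.6 = 10.0000
K_W = (4C−1)/(4C−4) + 0.615/C = 39.000/36.000 + 0.0615 = 1.1448
τ₀ = 8FD/(πd³) = 8·3.52·6.0/(π·0.6³) = 168.96/0.67858 = 248.99 MPa
τ_max = K·τ₀ = 1.1448 × 248.99 = 285.05 MPa

285 MPa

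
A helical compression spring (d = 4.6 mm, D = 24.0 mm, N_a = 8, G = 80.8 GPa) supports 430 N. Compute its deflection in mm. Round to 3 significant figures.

k = Gd⁴/(8D³N_a) = (80.8×10³)(4.6⁴)/(8·24.0³·8) = 40.891 N/mm
δ = F/k = 430 / 40.891 = 10.516 mm

10.5 mm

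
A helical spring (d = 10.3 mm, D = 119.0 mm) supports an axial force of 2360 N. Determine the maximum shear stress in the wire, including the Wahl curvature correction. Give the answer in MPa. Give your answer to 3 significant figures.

Spring index C = D/d = 119.0/10.3 = 11.5534
K_W = (4C−1)/(4C−4) + 0.615/C = 45.214/42.214 + 0.0532 = 1.1243
τ₀ = 8FD/(πd³) = 8·2360·119.0/(π·10.3³) = 2.24672e+06/3432.9 = 654.47 MPa
τ_max = K·τ₀ = 1.1243 × 654.47 = 735.82 MPa

736 MPa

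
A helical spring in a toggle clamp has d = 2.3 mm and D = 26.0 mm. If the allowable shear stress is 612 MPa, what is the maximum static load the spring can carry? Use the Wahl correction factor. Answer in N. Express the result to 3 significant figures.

C = D/d = 26.0/2.3 = 11.3043
K_W = (4C−1)/(4C−4) + 0.615/C = 44.217/41.217 + 0.0544 = 1.1272
τ_max = K·8FD/(πd³) → F_max = τ_allow·πd³/(8DK)
F_max = 612·π·2.3³/(8·26.0·1.1272) = 23393/234.46 = 99.776 N

99.8 N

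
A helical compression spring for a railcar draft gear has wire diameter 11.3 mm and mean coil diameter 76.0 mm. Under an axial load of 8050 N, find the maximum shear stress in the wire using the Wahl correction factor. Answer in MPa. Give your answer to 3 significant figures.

1320 MPa

Spring index C = D/d = 76.0/11.3 = 6.7257
K_W = (4C−1)/(4C−4) + 0.615/C = 25.903/22.903 + 0.0914 = 1.2224
τ₀ = 8FD/(πd³) = 8·8050·76.0/(π·11.3³) = 4.8944e+06/4533 = 1079.7 MPa
τ_max = K·τ₀ = 1.2224 × 1079.7 = 1319.9 MPa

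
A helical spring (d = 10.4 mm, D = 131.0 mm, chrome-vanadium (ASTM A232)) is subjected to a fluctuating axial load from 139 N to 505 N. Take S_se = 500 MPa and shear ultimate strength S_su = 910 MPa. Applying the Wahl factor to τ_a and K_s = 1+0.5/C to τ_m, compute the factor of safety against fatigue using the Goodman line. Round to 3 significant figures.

4.35

C = D/d = 131.0/10.4 = 12.5962; K_W = (4C−1)/(4C−4)+0.615/C = 1.1135; K_s = 1+0.5/C = 1.0397
F_a = (F_max−F_min)/2 = 183 N; F_m = (F_max+F_min)/2 = 322 N
τ_a = K_W·8F_aD/(πd³) = 1.1135 × 54.27 = 60.43 MPa
τ_m = K_s·8F_mD/(πd³) = 1.0397 × 95.492 = 99.283 MPa
Goodman: 1/n_f = τ_a/S_se + τ_m/S_su = 60.43/500 + 99.283/910 = 0.12086 + 0.10910 = 0.22996
n_f = 1/0.22996 = 4.349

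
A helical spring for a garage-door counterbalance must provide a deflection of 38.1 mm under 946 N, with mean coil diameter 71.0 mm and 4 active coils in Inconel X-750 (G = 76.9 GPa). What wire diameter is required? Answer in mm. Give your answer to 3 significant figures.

7.80 mm

Required rate k = F/δ = 946/38.1 = 24.829 N/mm
d = (8D³N_a·k / G)^(1/4) = (8·71.0³·4·24.829 / (76.9×10³))^0.25
  = (3698)^0.25 = 7.7981 mm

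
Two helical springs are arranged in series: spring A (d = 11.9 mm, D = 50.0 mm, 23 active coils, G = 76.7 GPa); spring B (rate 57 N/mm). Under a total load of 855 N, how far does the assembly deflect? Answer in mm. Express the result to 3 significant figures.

k_A = Gd⁴/(8D³N_a) = (76.7×10³)(11.9⁴)/(8·50.0³·23) = 66.874 N/mm
Series: 1/k_eq = 1/66.874 + 1/57 = 0.032497; k_eq = 30.772 N/mm
δ = F/k_eq = 855/30.772 = 27.785 mm

27.8 mm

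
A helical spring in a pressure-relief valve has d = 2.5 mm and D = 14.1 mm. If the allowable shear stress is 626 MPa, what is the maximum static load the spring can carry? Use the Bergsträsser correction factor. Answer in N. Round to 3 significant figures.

C = D/d = 14.1/2.5 = 5.6400
K_B = (4C+2)/(4C−3) = 24.560/19.560 = 1.2556
τ_max = K·8FD/(πd³) → F_max = τ_allow·πd³/(8DK)
F_max = 626·π·2.5³/(8·14.1·1.2556) = 30729/141.63 = 216.96 N

217 N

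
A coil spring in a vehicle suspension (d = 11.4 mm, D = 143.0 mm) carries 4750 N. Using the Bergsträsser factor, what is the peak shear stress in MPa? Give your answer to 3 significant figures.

Spring index C = D/d = 143.0/11.4 = 12.5439
K_B = (4C+2)/(4C−3) = 52.175/47.175 = 1.1060
τ₀ = 8FD/(πd³) = 8·4750·143.0/(π·11.4³) = 5.434e+06/4654.4 = 1167.5 MPa
τ_max = K·τ₀ = 1.1060 × 1167.5 = 1291.2 MPa

1290 MPa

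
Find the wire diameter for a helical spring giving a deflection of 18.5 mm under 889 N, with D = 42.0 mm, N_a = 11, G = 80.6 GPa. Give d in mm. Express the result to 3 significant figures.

Required rate k = F/δ = 889/18.5 = 48.054 N/mm
d = (8D³N_a·k / G)^(1/4) = (8·42.0³·11·48.054 / (80.6×10³))^0.25
  = (3887.1)^0.25 = 7.8960 mm

7.90 mm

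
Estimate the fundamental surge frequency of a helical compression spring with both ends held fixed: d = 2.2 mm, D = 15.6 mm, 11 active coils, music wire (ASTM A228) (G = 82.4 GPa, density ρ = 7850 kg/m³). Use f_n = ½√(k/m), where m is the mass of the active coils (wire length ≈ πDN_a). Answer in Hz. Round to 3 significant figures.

300 Hz

k = Gd⁴/(8D³N_a) = (82.4×10³)(2.2⁴)/(8·15.6³·11) = 5.7778 N/mm = 5777.8 N/m
Wire length L = πDN_a = π·15.6·11 = 539.1 mm
m = ρ·(πd²/4)·L = 7850 × 3.8013×10⁻⁶ m² × 0.5391 m = 0.016087 kg
f_n = ½√(k/m) = 0.5·√(5777.8/0.016087) = 0.5·√(3.5916e+05) = 299.65 Hz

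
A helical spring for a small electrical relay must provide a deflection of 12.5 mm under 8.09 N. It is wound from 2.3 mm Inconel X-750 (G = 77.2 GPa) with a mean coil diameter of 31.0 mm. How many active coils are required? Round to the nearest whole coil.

Required rate k = F/δ = 8.09/12.5 = 0.6472 N/mm
N_a = Gd⁴/(8D³k) = (77.2×10³ × 2.3⁴)/(8 × 31.0³ × 0.6472)
    = 2.16037e+06 / 154246 = 14.01 → 14 coils

14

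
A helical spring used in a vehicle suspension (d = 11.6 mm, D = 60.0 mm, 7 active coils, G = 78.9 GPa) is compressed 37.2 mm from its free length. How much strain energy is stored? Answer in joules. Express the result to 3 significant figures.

k = Gd⁴/(8D³N_a) = (78.9×10³)(11.6⁴)/(8·60.0³·7) = 118.1 N/mm
U = ½kδ² = 0.5 × 118.1 × 37.2² = 81719 N·mm = 81.719 J

81.7 J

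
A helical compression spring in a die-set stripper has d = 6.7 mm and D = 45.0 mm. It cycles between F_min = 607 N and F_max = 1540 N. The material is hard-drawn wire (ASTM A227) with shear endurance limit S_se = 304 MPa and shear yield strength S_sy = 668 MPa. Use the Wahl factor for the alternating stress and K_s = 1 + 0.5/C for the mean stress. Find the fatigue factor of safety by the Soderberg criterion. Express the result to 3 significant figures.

0.728

C = D/d = 45.0/6.7 = 6.7164; K_W = (4C−1)/(4C−4)+0.615/C = 1.2228; K_s = 1+0.5/C = 1.0744
F_a = (F_max−F_min)/2 = 466.5 N; F_m = (F_max+F_min)/2 = 1073.5 N
τ_a = K_W·8F_aD/(πd³) = 1.2228 × 177.74 = 217.33 MPa
τ_m = K_s·8F_mD/(πd³) = 1.0744 × 409.01 = 439.45 MPa
Soderberg: 1/n_f = τ_a/S_se + τ_m/S_sy = 217.33/304 + 439.45/668 = 0.71491 + 0.65787 = 1.3728
n_f = 1/1.3728 = 0.7285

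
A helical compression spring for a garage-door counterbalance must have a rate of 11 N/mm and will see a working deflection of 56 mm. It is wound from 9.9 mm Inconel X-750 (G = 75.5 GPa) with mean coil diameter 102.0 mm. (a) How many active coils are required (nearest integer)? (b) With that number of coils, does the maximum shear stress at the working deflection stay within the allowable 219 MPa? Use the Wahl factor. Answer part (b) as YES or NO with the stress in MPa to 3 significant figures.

(a) 8 coils; (b) YES, τ_max = 183 MPa

N_a = Gd⁴/(8D³k) = (75.5×10³)(9.9⁴)/(8·102.0³·11) = 7.766 → N_a = 8
Actual rate k = Gd⁴/(8D³·8) = 10.678 N/mm
Working load F = kδ = 10.678·56 = 597.99 N
C = 102.0/9.9 = 10.3030; K_W = (4C−1)/(4C−4)+0.615/C = 1.1403
τ_max = K_W·8FD/(πd³) = 1.1403·160.08 = 182.54 MPa
τ_max ≤ 219 MPa → acceptable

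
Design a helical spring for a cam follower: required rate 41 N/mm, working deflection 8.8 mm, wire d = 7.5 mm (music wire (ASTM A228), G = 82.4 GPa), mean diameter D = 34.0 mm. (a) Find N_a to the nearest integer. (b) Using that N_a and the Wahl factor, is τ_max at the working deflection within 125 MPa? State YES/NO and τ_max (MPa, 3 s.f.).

(a) 20 coils; (b) YES, τ_max = 101 MPa

N_a = Gd⁴/(8D³k) = (82.4×10³)(7.5⁴)/(8·34.0³·41) = 20.22 → N_a = 20
Actual rate k = Gd⁴/(8D³·20) = 41.459 N/mm
Working load F = kδ = 41.459·8.8 = 364.84 N
C = 34.0/7.5 = 4.5333; K_W = (4C−1)/(4C−4)+0.615/C = 1.3479
τ_max = K_W·8FD/(πd³) = 1.3479·74.874 = 100.93 MPa
τ_max ≤ 125 MPa → acceptable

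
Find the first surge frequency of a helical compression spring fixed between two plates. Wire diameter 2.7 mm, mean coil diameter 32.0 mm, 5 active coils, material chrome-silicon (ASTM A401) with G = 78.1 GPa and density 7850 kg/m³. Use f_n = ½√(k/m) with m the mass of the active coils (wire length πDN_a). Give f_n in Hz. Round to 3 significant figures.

k = Gd⁴/(8D³N_a) = (78.1×10³)(2.7⁴)/(8·32.0³·5) = 3.1666 N/mm = 3166.6 N/m
Wire length L = πDN_a = π·32.0·5 = 502.65 mm
m = ρ·(πd²/4)·L = 7850 × 5.7256×10⁻⁶ m² × 0.50265 m = 0.022592 kg
f_n = ½√(k/m) = 0.5·√(3166.6/0.022592) = 0.5·√(1.4016e+05) = 187.19 Hz

187 Hz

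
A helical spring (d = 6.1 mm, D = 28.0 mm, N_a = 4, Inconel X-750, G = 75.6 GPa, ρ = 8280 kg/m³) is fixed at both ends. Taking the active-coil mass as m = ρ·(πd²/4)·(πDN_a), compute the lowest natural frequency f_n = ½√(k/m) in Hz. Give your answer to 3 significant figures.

k = Gd⁴/(8D³N_a) = (75.6×10³)(6.1⁴)/(8·28.0³·4) = 149.01 N/mm = 1.4901e+05 N/m
Wire length L = πDN_a = π·28.0·4 = 351.86 mm
m = ρ·(πd²/4)·L = 8280 × 29.225×10⁻⁶ m² × 0.35186 m = 0.085143 kg
f_n = ½√(k/m) = 0.5·√(1.4901e+05/0.085143) = 0.5·√(1.7501e+06) = 661.46 Hz

661 Hz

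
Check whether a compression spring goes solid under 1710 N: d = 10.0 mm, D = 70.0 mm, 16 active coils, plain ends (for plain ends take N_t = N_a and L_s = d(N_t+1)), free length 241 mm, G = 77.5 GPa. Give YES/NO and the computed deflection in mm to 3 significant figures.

YES, δ = 96.9 mm

k = Gd⁴/(8D³N_a) = (77.5×10³)(10.0⁴)/(8·70.0³·16) = 17.652 N/mm
N_t = 16; L_s = 10.0·17 = 170 mm; δ_solid = L₀ − L_s = 241 − 170 = 71 mm
δ = F/k = 1710/17.652 = 96.872 mm
δ ≥ δ_solid → spring goes solid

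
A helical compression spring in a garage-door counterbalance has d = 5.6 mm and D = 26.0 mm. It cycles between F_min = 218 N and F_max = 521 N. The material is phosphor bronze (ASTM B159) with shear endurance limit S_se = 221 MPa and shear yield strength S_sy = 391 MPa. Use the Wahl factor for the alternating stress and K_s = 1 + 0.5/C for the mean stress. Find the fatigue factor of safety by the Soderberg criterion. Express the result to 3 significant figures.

C = D/d = 26.0/5.6 = 4.6429; K_W = (4C−1)/(4C−4)+0.615/C = 1.3383; K_s = 1+0.5/C = 1.1077
F_a = (F_max−F_min)/2 = 151.5 N; F_m = (F_max+F_min)/2 = 369.5 N
τ_a = K_W·8F_aD/(πd³) = 1.3383 × 57.117 = 76.442 MPa
τ_m = K_s·8F_mD/(πd³) = 1.1077 × 139.3 = 154.31 MPa
Soderberg: 1/n_f = τ_a/S_se + τ_m/S_sy = 76.442/221 + 154.31/391 = 0.34589 + 0.39464 = 0.74053
n_f = 1/0.74053 = 1.35

1.35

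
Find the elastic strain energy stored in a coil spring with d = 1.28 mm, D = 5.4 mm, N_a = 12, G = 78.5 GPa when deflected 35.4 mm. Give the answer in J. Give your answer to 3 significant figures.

k = Gd⁴/(8D³N_a) = (78.5×10³)(1.28⁴)/(8·5.4³·12) = 13.94 N/mm
U = ½kδ² = 0.5 × 13.94 × 35.4² = 8734.4 N·mm = 8.7344 J

8.73 J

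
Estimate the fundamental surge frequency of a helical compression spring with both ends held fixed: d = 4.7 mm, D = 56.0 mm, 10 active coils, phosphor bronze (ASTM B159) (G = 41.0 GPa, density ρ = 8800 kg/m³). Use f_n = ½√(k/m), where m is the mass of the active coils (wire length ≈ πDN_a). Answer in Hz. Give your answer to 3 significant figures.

k = Gd⁴/(8D³N_a) = (41.0×10³)(4.7⁴)/(8·56.0³·10) = 1.424 N/mm = 1424 N/m
Wire length L = πDN_a = π·56.0·10 = 1759.3 mm
m = ρ·(πd²/4)·L = 8800 × 17.349×10⁻⁶ m² × 1.7593 m = 0.2686 kg
f_n = ½√(k/m) = 0.5·√(1424/0.2686) = 0.5·√(5301.7) = 36.406 Hz

36.4 Hz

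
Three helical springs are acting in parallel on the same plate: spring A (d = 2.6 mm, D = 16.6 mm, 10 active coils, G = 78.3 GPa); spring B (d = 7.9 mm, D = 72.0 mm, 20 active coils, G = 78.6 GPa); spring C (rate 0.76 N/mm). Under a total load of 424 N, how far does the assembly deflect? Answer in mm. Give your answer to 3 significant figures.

27.1 mm

k_A = Gd⁴/(8D³N_a) = (78.3×10³)(2.6⁴)/(8·16.6³·10) = 9.7778 N/mm
k_B = Gd⁴/(8D³N_a) = (78.6×10³)(7.9⁴)/(8·72.0³·20) = 5.1264 N/mm
Parallel: k_eq = 9.7778 + 5.1264 + 0.76 = 15.664 N/mm
δ = F/k_eq = 424/15.664 = 27.068 mm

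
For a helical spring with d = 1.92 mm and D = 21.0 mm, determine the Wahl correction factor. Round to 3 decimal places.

1.132

C = D/d = 21.0/1.92 = 10.9375
K_W = (4C−1)/(4C−4) + 0.615/C = 42.750/39.750 + 0.0562 = 1.1317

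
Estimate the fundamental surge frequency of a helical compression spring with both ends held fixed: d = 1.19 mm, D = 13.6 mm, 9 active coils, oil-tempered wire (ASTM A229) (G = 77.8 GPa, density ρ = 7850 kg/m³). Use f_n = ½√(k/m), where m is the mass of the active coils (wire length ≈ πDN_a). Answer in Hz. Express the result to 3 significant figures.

253 Hz

k = Gd⁴/(8D³N_a) = (77.8×10³)(1.19⁴)/(8·13.6³·9) = 0.86143 N/mm = 861.43 N/m
Wire length L = πDN_a = π·13.6·9 = 384.53 mm
m = ρ·(πd²/4)·L = 7850 × 1.1122×10⁻⁶ m² × 0.38453 m = 0.0033573 kg
f_n = ½√(k/m) = 0.5·√(861.43/0.0033573) = 0.5·√(2.5659e+05) = 253.27 Hz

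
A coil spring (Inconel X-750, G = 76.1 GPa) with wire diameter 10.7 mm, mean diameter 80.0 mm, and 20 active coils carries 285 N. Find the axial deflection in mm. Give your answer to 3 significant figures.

23.4 mm

k = Gd⁴/(8D³N_a) = (76.1×10³)(10.7⁴)/(8·80.0³·20) = 12.177 N/mm
δ = F/k = 285 / 12.177 = 23.405 mm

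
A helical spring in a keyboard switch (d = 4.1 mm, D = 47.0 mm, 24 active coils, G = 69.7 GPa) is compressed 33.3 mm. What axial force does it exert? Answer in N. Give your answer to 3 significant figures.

32.9 N

k = Gd⁴/(8D³N_a) = (69.7×10³)(4.1⁴)/(8·47.0³·24) = 0.98804 N/mm
F = k·δ = 0.98804 × 33.3 = 32.902 N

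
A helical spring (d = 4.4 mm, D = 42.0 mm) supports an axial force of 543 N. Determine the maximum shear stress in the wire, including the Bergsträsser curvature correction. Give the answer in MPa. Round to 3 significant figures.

Spring index C = D/d = 42.0/4.4 = 9.5455
K_B = (4C+2)/(4C−3) = 40.182/35.182 = 1.1421
τ₀ = 8FD/(πd³) = 8·543·42.0/(π·4.4³) = 182448/267.61 = 681.76 MPa
τ_max = K·τ₀ = 1.1421 × 681.76 = 778.65 MPa

779 MPa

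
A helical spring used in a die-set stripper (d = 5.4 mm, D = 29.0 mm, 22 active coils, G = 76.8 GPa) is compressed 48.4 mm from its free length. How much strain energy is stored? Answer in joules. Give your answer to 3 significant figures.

k = Gd⁴/(8D³N_a) = (76.8×10³)(5.4⁴)/(8·29.0³·22) = 15.214 N/mm
U = ½kδ² = 0.5 × 15.214 × 48.4² = 17819 N·mm = 17.819 J

17.8 J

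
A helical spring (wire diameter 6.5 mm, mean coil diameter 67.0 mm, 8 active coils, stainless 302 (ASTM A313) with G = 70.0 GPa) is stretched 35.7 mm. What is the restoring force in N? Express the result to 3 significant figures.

232 N

k = Gd⁴/(8D³N_a) = (70.0×10³)(6.5⁴)/(8·67.0³·8) = 6.4915 N/mm
F = k·δ = 6.4915 × 35.7 = 231.75 N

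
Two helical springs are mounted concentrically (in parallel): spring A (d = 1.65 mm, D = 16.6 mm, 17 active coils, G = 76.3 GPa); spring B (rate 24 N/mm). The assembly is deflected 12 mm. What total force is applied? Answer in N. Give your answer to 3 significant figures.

k_A = Gd⁴/(8D³N_a) = (76.3×10³)(1.65⁴)/(8·16.6³·17) = 0.90907 N/mm
Parallel: k_eq = 0.90907 + 24 = 24.909 N/mm
F = k_eq·δ = 24.909·12 = 298.91 N

299 N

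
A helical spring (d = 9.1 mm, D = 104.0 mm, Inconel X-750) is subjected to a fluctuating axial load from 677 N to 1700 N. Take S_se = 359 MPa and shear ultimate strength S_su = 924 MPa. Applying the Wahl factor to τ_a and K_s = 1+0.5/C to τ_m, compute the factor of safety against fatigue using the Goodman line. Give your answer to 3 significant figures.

C = D/d = 104.0/9.1 = 11.4286; K_W = (4C−1)/(4C−4)+0.615/C = 1.1257; K_s = 1+0.5/C = 1.0437
F_a = (F_max−F_min)/2 = 511.5 N; F_m = (F_max+F_min)/2 = 1188.5 N
τ_a = K_W·8F_aD/(πd³) = 1.1257 × 179.76 = 202.36 MPa
τ_m = K_s·8F_mD/(πd³) = 1.0437 × 417.68 = 435.96 MPa
Goodman: 1/n_f = τ_a/S_se + τ_m/S_su = 202.36/359 + 435.96/924 = 0.56368 + 0.47182 = 1.0355
n_f = 1/1.0355 = 0.9657

0.966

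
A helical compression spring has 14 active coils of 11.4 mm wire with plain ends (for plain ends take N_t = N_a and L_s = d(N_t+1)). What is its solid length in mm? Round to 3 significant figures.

171 mm

plain ends: N_t = N_a = 14
L_s = d·(N_t+1) = 11.4 × 15 = 171 mm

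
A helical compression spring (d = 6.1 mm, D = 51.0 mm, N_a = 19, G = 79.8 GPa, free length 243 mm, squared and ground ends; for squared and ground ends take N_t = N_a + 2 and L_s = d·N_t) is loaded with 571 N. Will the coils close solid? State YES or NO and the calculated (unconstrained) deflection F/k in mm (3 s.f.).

k = Gd⁴/(8D³N_a) = (79.8×10³)(6.1⁴)/(8·51.0³·19) = 5.4798 N/mm
N_t = 21; L_s = 6.1·21 = 128.1 mm; δ_solid = L₀ − L_s = 243 − 128.1 = 114.9 mm
δ = F/k = 571/5.4798 = 104.2 mm
δ < δ_solid → spring does not go solid

NO, δ = 104 mm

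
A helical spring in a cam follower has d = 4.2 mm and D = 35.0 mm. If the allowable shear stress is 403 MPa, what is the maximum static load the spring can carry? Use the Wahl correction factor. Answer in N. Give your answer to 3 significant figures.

C = D/d = 35.0/4.2 = 8.3333
K_W = (4C−1)/(4C−4) + 0.615/C = 32.333/29.333 + 0.0738 = 1.1761
τ_max = K·8FD/(πd³) → F_max = τ_allow·πd³/(8DK)
F_max = 403·π·4.2³/(8·35.0·1.1761) = 93800/329.3 = 284.85 N

285 N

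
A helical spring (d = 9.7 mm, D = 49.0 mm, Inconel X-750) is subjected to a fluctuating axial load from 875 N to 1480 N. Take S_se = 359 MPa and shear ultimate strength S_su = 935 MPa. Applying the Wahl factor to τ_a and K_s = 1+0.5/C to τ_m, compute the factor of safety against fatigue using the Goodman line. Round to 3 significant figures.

C = D/d = 49.0/9.7 = 5.0515; K_W = (4C−1)/(4C−4)+0.615/C = 1.3069; K_s = 1+0.5/C = 1.0990
F_a = (F_max−F_min)/2 = 302.5 N; F_m = (F_max+F_min)/2 = 1177.5 N
τ_a = K_W·8F_aD/(πd³) = 1.3069 × 41.357 = 54.047 MPa
τ_m = K_s·8F_mD/(πd³) = 1.0990 × 160.98 = 176.92 MPa
Goodman: 1/n_f = τ_a/S_se + τ_m/S_su = 54.047/359 + 176.92/935 = 0.15055 + 0.18922 = 0.33977
n_f = 1/0.33977 = 2.943

2.94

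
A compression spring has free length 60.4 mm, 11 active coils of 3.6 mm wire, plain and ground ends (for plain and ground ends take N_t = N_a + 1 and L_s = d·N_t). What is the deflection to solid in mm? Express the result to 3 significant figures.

17.2 mm

N_t = 12; L_s = 3.6·12 = 43.2 mm
δ_solid = L₀ − L_s = 60.4 − 43.2 = 17.2 mm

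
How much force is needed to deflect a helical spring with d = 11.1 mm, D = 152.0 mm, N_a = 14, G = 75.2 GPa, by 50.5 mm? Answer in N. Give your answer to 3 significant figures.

k = Gd⁴/(8D³N_a) = (75.2×10³)(11.1⁴)/(8·152.0³·14) = 2.9024 N/mm
F = k·δ = 2.9024 × 50.5 = 146.57 N

147 N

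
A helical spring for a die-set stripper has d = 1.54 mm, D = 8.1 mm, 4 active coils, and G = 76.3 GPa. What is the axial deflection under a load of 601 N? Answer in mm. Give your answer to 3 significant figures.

23.8 mm

k = Gd⁴/(8D³N_a) = (76.3×10³)(1.54⁴)/(8·8.1³·4) = 25.235 N/mm
δ = F/k = 601 / 25.235 = 23.816 mm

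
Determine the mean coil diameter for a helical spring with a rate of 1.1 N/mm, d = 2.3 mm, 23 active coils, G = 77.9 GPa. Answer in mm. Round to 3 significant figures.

D = (Gd⁴/(8N_a·k))^(1/3) = (77.9×10³·2.3⁴/(8·23·1.1))^(1/3)
  = (10770.6)^(1/3) = 22.0841 mm

22.1 mm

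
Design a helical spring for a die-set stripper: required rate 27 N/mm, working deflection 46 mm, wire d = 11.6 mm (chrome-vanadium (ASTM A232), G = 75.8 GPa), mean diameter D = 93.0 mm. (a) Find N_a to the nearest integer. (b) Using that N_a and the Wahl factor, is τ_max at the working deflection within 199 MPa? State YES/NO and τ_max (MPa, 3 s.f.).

(a) 8 coils; (b) NO, τ_max = 220 MPa

N_a = Gd⁴/(8D³k) = (75.8×10³)(11.6⁴)/(8·93.0³·27) = 7.899 → N_a = 8
Actual rate k = Gd⁴/(8D³·8) = 26.661 N/mm
Working load F = kδ = 26.661·46 = 1226.4 N
C = 93.0/11.6 = 8.0172; K_W = (4C−1)/(4C−4)+0.615/C = 1.1836
τ_max = K_W·8FD/(πd³) = 1.1836·186.07 = 220.23 MPa
τ_max > 199 MPa → exceeds allowable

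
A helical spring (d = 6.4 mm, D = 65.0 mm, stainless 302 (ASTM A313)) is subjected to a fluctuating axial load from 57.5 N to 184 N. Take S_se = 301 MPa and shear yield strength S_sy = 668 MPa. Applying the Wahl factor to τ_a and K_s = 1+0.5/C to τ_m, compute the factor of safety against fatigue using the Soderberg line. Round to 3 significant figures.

C = D/d = 65.0/6.4 = 10.1562; K_W = (4C−1)/(4C−4)+0.615/C = 1.1425; K_s = 1+0.5/C = 1.0492
F_a = (F_max−F_min)/2 = 63.25 N; F_m = (F_max+F_min)/2 = 120.75 N
τ_a = K_W·8F_aD/(πd³) = 1.1425 × 39.937 = 45.626 MPa
τ_m = K_s·8F_mD/(πd³) = 1.0492 × 76.243 = 79.997 MPa
Soderberg: 1/n_f = τ_a/S_se + τ_m/S_sy = 45.626/301 + 79.997/668 = 0.15158 + 0.11976 = 0.27134
n_f = 1/0.27134 = 3.685

3.69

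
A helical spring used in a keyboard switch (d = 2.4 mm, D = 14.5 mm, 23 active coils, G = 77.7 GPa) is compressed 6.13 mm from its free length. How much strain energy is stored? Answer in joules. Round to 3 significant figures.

k = Gd⁴/(8D³N_a) = (77.7×10³)(2.4⁴)/(8·14.5³·23) = 4.5956 N/mm
U = ½kδ² = 0.5 × 4.5956 × 6.13² = 86.345 N·mm = 0.086345 J

0.0863 J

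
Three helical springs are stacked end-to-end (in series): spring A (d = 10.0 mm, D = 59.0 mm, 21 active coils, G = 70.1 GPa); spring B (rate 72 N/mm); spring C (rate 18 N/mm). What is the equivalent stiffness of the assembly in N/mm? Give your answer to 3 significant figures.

8.43 N/mm

k_A = Gd⁴/(8D³N_a) = (70.1×10³)(10.0⁴)/(8·59.0³·21) = 20.317 N/mm
Series: 1/k_eq = 1/20.317 + 1/72 + 1/18 = 0.11867; k_eq = 8.4271 N/mm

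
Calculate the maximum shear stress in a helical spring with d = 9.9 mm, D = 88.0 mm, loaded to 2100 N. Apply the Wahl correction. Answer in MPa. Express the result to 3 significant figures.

Spring index C = D/d = 88.0/9.9 = 8.8889
K_W = (4C−1)/(4C−4) + 0.615/C = 34.556/31.556 + 0.0692 = 1.1643
τ₀ = 8FD/(πd³) = 8·2100·88.0/(π·9.9³) = 1.4784e+06/3048.3 = 484.99 MPa
τ_max = K·τ₀ = 1.1643 × 484.99 = 564.66 MPa

565 MPa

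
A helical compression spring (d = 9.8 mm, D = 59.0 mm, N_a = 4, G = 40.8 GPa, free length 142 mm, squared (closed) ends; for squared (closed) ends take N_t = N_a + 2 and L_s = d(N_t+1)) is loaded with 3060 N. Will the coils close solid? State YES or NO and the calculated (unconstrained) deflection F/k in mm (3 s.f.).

k = Gd⁴/(8D³N_a) = (40.8×10³)(9.8⁴)/(8·59.0³·4) = 57.261 N/mm
N_t = 6; L_s = 9.8·7 = 68.6 mm; δ_solid = L₀ − L_s = 142 − 68.6 = 73.4 mm
δ = F/k = 3060/57.261 = 53.44 mm
δ < δ_solid → spring does not go solid

NO, δ = 53.4 mm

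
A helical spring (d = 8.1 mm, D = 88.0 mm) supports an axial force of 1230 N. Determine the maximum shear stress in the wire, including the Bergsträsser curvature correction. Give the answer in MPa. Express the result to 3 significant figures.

583 MPa

Spring index C = D/d = 88.0/8.1 = 10.8642
K_B = (4C+2)/(4C−3) = 45.457/40.457 = 1.1236
τ₀ = 8FD/(πd³) = 8·1230·88.0/(π·8.1³) = 865920/1669.6 = 518.65 MPa
τ_max = K·τ₀ = 1.1236 × 518.65 = 582.75 MPa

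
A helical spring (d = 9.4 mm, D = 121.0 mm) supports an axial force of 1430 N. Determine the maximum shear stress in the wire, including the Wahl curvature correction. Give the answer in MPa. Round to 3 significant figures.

Spring index C = D/d = 121.0/9.4 = 12.8723
K_W = (4C−1)/(4C−4) + 0.615/C = 50.489/47.489 + 0.0478 = 1.1109
τ₀ = 8FD/(πd³) = 8·1430·121.0/(π·9.4³) = 1.38424e+06/2609.4 = 530.49 MPa
τ_max = K·τ₀ = 1.1109 × 530.49 = 589.35 MPa

589 MPa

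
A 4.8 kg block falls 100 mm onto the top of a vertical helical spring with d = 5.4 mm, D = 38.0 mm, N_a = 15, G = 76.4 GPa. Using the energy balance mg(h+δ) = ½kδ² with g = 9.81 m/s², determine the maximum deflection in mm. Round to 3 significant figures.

k = Gd⁴/(8D³N_a) = (76.4×10³)(5.4⁴)/(8·38.0³·15) = 9.8659 N/mm
W = mg = 4.8 × 9.81 = 47.088 N
½kδ² − Wδ − Wh = 0 → δ = (W + √(W² + 2kWh))/k
δ = (47.088 + √(2217.3 + 92913))/9.8659 = (47.088 + 308.43)/9.8659 = 36.035 mm

36.0 mm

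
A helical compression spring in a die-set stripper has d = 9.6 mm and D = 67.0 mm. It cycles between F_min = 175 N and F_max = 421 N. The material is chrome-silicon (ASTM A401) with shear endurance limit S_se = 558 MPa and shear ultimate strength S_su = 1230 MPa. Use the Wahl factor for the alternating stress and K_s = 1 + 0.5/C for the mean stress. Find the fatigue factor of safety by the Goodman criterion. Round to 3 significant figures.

C = D/d = 67.0/9.6 = 6.9792; K_W = (4C−1)/(4C−4)+0.615/C = 1.2136; K_s = 1+0.5/C = 1.0716
F_a = (F_max−F_min)/2 = 123 N; F_m = (F_max+F_min)/2 = 298 N
τ_a = K_W·8F_aD/(πd³) = 1.2136 × 23.72 = 28.785 MPa
τ_m = K_s·8F_mD/(πd³) = 1.0716 × 57.467 = 61.584 MPa
Goodman: 1/n_f = τ_a/S_se + τ_m/S_su = 28.785/558 + 61.584/1230 = 0.05159 + 0.05007 = 0.10165
n_f = 1/0.10165 = 9.837

9.84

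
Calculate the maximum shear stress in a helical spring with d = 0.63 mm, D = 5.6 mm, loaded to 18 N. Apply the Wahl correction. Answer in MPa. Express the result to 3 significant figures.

Spring index C = D/d = 5.6/0.63 = 8.8889
K_W = (4C−1)/(4C−4) + 0.615/C = 34.556/31.556 + 0.0692 = 1.1643
τ₀ = 8FD/(πd³) = 8·18·5.6/(π·0.63³) = 806.4/0.78555 = 1026.5 MPa
τ_max = K·τ₀ = 1.1643 × 1026.5 = 1195.2 MPa

1200 MPa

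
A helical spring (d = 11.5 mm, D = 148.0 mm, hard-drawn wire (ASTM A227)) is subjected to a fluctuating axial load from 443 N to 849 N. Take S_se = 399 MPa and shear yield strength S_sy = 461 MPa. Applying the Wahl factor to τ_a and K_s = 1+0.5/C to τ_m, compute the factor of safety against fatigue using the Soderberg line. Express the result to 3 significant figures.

C = D/d = 148.0/11.5 = 12.8696; K_W = (4C−1)/(4C−4)+0.615/C = 1.1110; K_s = 1+0.5/C = 1.0389
F_a = (F_max−F_min)/2 = 203 N; F_m = (F_max+F_min)/2 = 646 N
τ_a = K_W·8F_aD/(πd³) = 1.1110 × 50.304 = 55.887 MPa
τ_m = K_s·8F_mD/(πd³) = 1.0389 × 160.08 = 166.3 MPa
Soderberg: 1/n_f = τ_a/S_se + τ_m/S_sy = 55.887/399 + 166.3/461 = 0.14007 + 0.36074 = 0.50081
n_f = 1/0.50081 = 1.997

2.00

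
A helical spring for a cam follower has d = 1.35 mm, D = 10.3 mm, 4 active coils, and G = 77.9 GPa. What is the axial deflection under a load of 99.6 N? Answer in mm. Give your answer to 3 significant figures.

13.5 mm

k = Gd⁴/(8D³N_a) = (77.9×10³)(1.35⁴)/(8·10.3³·4) = 7.3996 N/mm
δ = F/k = 99.6 / 7.3996 = 13.46 mm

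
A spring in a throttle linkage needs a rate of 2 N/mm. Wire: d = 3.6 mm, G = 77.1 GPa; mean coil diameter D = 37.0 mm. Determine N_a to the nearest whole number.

N_a = Gd⁴/(8D³k) = (77.1×10³ × 3.6⁴)/(8 × 37.0³ × 2)
    = 1.29498e+07 / 810448 = 15.98 → 16 coils

16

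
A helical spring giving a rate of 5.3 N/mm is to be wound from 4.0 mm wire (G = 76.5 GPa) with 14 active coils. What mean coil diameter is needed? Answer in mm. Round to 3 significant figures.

32.1 mm

D = (Gd⁴/(8N_a·k))^(1/3) = (76.5×10³·4.0⁴/(8·14·5.3))^(1/3)
  = (32991.9)^(1/3) = 32.0727 mm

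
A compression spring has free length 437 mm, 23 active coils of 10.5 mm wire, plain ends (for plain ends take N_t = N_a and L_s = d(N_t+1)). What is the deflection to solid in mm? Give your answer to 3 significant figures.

N_t = 23; L_s = 10.5·24 = 252 mm
δ_solid = L₀ − L_s = 437 − 252 = 185 mm

185 mm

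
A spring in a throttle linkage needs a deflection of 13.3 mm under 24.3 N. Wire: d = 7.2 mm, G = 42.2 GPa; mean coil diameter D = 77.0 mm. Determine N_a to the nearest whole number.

17

Required rate k = F/δ = 24.3/13.3 = 1.8271 N/mm
N_a = Gd⁴/(8D³k) = (42.2×10³ × 7.2⁴)/(8 × 77.0³ × 1.8271)
    = 1.13408e+08 / 6.67293e+06 = 17 → 17 coils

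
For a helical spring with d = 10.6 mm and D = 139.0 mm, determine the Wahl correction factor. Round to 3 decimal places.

C = D/d = 139.0/10.6 = 13.1132
K_W = (4C−1)/(4C−4) + 0.615/C = 51.453/48.453 + 0.0469 = 1.1088

1.109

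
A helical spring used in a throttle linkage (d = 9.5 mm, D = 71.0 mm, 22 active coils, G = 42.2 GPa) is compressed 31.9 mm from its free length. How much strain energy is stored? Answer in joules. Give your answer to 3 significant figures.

k = Gd⁴/(8D³N_a) = (42.2×10³)(9.5⁴)/(8·71.0³·22) = 5.4566 N/mm
U = ½kδ² = 0.5 × 5.4566 × 31.9² = 2776.3 N·mm = 2.7763 J

2.78 J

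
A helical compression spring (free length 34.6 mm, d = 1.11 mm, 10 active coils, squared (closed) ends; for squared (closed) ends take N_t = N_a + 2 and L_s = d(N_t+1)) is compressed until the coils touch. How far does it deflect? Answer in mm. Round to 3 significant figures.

20.2 mm

N_t = 12; L_s = 1.11·13 = 14.43 mm
δ_solid = L₀ − L_s = 34.6 − 14.43 = 20.17 mm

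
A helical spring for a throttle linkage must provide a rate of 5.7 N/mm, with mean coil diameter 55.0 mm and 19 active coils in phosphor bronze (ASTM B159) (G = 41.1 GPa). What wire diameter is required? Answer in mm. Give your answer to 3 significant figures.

7.70 mm

d = (8D³N_a·k / G)^(1/4) = (8·55.0³·19·5.7 / (41.1×10³))^0.25
  = (3507.2)^0.25 = 7.6956 mm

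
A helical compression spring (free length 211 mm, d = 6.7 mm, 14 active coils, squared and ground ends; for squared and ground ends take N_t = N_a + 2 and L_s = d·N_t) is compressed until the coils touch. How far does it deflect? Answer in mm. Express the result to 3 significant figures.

104 mm

N_t = 16; L_s = 6.7·16 = 107.2 mm
δ_solid = L₀ − L_s = 211 − 107.2 = 103.8 mm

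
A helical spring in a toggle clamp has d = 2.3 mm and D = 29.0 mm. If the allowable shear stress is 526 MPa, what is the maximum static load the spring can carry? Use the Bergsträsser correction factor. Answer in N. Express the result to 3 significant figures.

78.4 N

C = D/d = 29.0/2.3 = 12.6087
K_B = (4C+2)/(4C−3) = 52.435/47.435 = 1.1054
τ_max = K·8FD/(πd³) → F_max = τ_allow·πd³/(8DK)
F_max = 526·π·2.3³/(8·29.0·1.1054) = 20106/256.45 = 78.399 N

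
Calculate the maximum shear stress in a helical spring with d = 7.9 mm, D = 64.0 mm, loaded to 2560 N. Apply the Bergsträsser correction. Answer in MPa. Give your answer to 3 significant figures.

990 MPa

Spring index C = D/d = 64.0/7.9 = 8.1013
K_B = (4C+2)/(4C−3) = 34.405/29.405 = 1.1700
τ₀ = 8FD/(πd³) = 8·2560·64.0/(π·7.9³) = 1.31072e+06/1548.9 = 846.21 MPa
τ_max = K·τ₀ = 1.1700 × 846.21 = 990.1 MPa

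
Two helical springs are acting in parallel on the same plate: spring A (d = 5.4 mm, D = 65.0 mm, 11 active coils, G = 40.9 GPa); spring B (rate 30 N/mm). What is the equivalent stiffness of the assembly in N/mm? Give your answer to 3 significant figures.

31.4 N/mm

k_A = Gd⁴/(8D³N_a) = (40.9×10³)(5.4⁴)/(8·65.0³·11) = 1.439 N/mm
Parallel: k_eq = 1.439 + 30 = 31.439 N/mm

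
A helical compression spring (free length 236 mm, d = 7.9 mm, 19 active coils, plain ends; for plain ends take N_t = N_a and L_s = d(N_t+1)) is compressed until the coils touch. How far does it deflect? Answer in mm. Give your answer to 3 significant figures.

78.0 mm

N_t = 19; L_s = 7.9·20 = 158 mm
δ_solid = L₀ − L_s = 236 − 158 = 78 mm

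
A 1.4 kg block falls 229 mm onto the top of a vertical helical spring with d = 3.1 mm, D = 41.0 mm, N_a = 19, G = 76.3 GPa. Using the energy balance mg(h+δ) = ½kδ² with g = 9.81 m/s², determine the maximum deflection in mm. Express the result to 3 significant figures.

119 mm

k = Gd⁴/(8D³N_a) = (76.3×10³)(3.1⁴)/(8·41.0³·19) = 0.67263 N/mm
W = mg = 1.4 × 9.81 = 13.734 N
½kδ² − Wδ − Wh = 0 → δ = (W + √(W² + 2kWh))/k
δ = (13.734 + √(188.62 + 4230.96))/0.67263 = (13.734 + 66.48)/0.67263 = 119.25 mm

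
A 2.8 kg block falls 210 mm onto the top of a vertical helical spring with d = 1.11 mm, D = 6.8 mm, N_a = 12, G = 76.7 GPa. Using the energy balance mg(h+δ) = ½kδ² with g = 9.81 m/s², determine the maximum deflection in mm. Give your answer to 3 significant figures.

k = Gd⁴/(8D³N_a) = (76.7×10³)(1.11⁴)/(8·6.8³·12) = 3.8574 N/mm
W = mg = 2.8 × 9.81 = 27.468 N
½kδ² − Wδ − Wh = 0 → δ = (W + √(W² + 2kWh))/k
δ = (27.468 + √(754.49 + 44500.6))/3.8574 = (27.468 + 212.73)/3.8574 = 62.271 mm

62.3 mm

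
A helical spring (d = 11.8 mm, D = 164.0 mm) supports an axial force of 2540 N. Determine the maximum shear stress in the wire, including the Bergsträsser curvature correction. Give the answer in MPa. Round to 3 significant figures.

Spring index C = D/d = 164.0/11.8 = 13.8983
K_B = (4C+2)/(4C−3) = 57.593/52.593 = 1.0951
τ₀ = 8FD/(πd³) = 8·2540·164.0/(π·11.8³) = 3.33248e+06/5161.7 = 645.61 MPa
τ_max = K·τ₀ = 1.0951 × 645.61 = 706.99 MPa

707 MPa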